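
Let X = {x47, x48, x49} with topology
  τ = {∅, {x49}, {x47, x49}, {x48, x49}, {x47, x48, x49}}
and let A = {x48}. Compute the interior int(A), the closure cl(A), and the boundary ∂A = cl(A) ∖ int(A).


int(A) = ∅, cl(A) = {x48}, ∂A = {x48}.

Closed sets in (X, τ) are complements of opens:
  closed(X, τ) = {∅, {x47}, {x48}, {x47, x48}, {x47, x48, x49}}.
int(A) = ⋃ {U ∈ τ : U ⊆ A}. Opens contained in A: ∅.
Taking the union of these: int(A) = ∅.
cl(A) = ⋂ {C closed : A ⊆ C}. Closed sets containing A: {x48}, {x47, x48}, {x47, x48, x49}.
Intersecting these: cl(A) = {x48}.
∂A = cl(A) ∖ int(A) = {x48} ∖ ∅ = {x48}.


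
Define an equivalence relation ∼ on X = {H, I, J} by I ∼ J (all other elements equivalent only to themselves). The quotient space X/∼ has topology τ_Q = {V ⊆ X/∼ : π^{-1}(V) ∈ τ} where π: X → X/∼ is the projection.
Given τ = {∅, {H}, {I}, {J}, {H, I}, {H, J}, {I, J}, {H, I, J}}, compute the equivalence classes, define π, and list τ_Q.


X/∼ = {[H], [I=J]}; |τ_Q| = 4.

Equivalence classes: [H], [I=J].
Quotient map π: X → X/∼ sends H ↦ [H], I ↦ [I=J], J ↦ [I=J].
For each subset V ⊆ X/∼, compute π^{-1}(V) ⊆ X and check whether π^{-1}(V) ∈ τ. V is open in τ_Q iff π^{-1}(V) ∈ τ.
  V = {}: π^{-1}(V) = ∅ ∈ τ ✓.
  V = {[H]}: π^{-1}(V) = {H} ∈ τ ✓.
  V = {[I=J]}: π^{-1}(V) = {I, J} ∈ τ ✓.
  V = {[H], [I=J]}: π^{-1}(V) = {H, I, J} ∈ τ ✓.
Open sets in the quotient: τ_Q = {{}, {[H]}, {[I=J]}, {[H], [I=J]}} (4 elements).


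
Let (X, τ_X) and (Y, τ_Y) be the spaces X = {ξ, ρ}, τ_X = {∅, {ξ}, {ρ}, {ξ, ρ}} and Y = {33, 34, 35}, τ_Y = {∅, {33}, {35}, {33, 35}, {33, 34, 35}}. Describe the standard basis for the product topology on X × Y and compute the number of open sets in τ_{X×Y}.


Basis B = {∅ × ∅, {ξ} × {33}, {ξ} × {35}, {ρ} × {33}, {ρ} × {35}, {ξ} × {33, 35}, {ξ, ρ} × {33}, {ξ, ρ} × {35}, {ρ} × {33, 35}, {ξ} × {33, 34, 35}, {ρ} × {33, 34, 35}, {ξ, ρ} × {33, 35}, {ξ, ρ} × {33, 34, 35}}; |τ_{X×Y}| = 25.

Enumerate products U × V with U ∈ τ_X, V ∈ τ_Y (deduplicated):
  ∅ × ∅ = {} (∅)
  {ξ} × {33} = {(ξ,33)}
  {ξ} × {35} = {(ξ,35)}
  {ρ} × {33} = {(ρ,33)}
  {ρ} × {35} = {(ρ,35)}
  {ξ} × {33, 35} = {(ξ,33), (ξ,35)}
  {ξ, ρ} × {33} = {(ξ,33), (ρ,33)}
  {ξ, ρ} × {35} = {(ξ,35), (ρ,35)}
  {ρ} × {33, 35} = {(ρ,33), (ρ,35)}
  {ξ} × {33, 34, 35} = {(ξ,33), (ξ,34), (ξ,35)}
  {ρ} × {33, 34, 35} = {(ρ,33), (ρ,34), (ρ,35)}
  {ξ, ρ} × {33, 35} = {(ξ,33), (ξ,35), (ρ,33), (ρ,35)}
  {ξ, ρ} × {33, 34, 35} = {(ξ,33), (ξ,34), (ξ,35), (ρ,33), (ρ,34), (ρ,35)}
These 13 distinct sets form the basis B.
Close under arbitrary unions to get τ_{X×Y}; counting gives |τ_{X×Y}| = 25.


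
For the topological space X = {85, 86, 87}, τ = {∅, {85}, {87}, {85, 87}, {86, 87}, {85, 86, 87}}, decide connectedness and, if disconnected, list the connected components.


(X, τ) is disconnected; components = [{85}, {86, 87}].

Find clopen sets (U ∈ τ with X ∖ U ∈ τ):
  U = ∅, X ∖ U = {85, 86, 87} — both open, so U is clopen.
  U = {85}, X ∖ U = {86, 87} — both open, so U is clopen.
  U = {86, 87}, X ∖ U = {85} — both open, so U is clopen.
  U = {85, 86, 87}, X ∖ U = ∅ — both open, so U is clopen.
Nontrivial clopen(s) exist: e.g. {85}. So (X, τ) is disconnected.
Compute connected components by grouping points that agree on all clopens:
  component: {85}
  component: {86, 87}


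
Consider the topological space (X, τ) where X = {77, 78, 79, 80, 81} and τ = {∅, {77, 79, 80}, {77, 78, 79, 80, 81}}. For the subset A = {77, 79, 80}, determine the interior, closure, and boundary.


int(A) = {77, 79, 80}, cl(A) = {77, 78, 79, 80, 81}, ∂A = {78, 81}.

Closed sets in (X, τ) are complements of opens:
  closed(X, τ) = {∅, {78, 81}, {77, 78, 79, 80, 81}}.
int(A) = ⋃ {U ∈ τ : U ⊆ A}. Opens contained in A: ∅, {77, 79, 80}.
Taking the union of these: int(A) = {77, 79, 80}.
cl(A) = ⋂ {C closed : A ⊆ C}. Closed sets containing A: {77, 78, 79, 80, 81}.
Intersecting these: cl(A) = {77, 78, 79, 80, 81}.
∂A = cl(A) ∖ int(A) = {77, 78, 79, 80, 81} ∖ {77, 79, 80} = {78, 81}.


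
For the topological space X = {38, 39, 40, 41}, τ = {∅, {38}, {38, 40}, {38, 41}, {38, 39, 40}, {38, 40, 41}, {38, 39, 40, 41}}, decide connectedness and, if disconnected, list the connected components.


(X, τ) is connected.

Find clopen sets (U ∈ τ with X ∖ U ∈ τ):
  U = ∅, X ∖ U = {38, 39, 40, 41} — both open, so U is clopen.
  U = {38, 39, 40, 41}, X ∖ U = ∅ — both open, so U is clopen.
Only trivial clopens (∅ and X) exist, so (X, τ) is connected.
Compute connected components by grouping points that agree on all clopens:
  component: {38, 39, 40, 41}


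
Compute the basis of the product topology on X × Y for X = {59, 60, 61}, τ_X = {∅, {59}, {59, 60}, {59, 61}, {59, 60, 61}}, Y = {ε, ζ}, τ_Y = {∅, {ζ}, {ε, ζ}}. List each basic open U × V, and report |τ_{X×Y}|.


Basis B = {∅ × ∅, {59} × {ζ}, {59} × {ε, ζ}, {59, 60} × {ζ}, {59, 61} × {ζ}, {59, 60, 61} × {ζ}, {59, 60} × {ε, ζ}, {59, 61} × {ε, ζ}, {59, 60, 61} × {ε, ζ}}; |τ_{X×Y}| = 14.

Enumerate products U × V with U ∈ τ_X, V ∈ τ_Y (deduplicated):
  ∅ × ∅ = {} (∅)
  {59} × {ζ} = {(59,ζ)}
  {59} × {ε, ζ} = {(59,ε), (59,ζ)}
  {59, 60} × {ζ} = {(59,ζ), (60,ζ)}
  {59, 61} × {ζ} = {(59,ζ), (61,ζ)}
  {59, 60, 61} × {ζ} = {(59,ζ), (60,ζ), (61,ζ)}
  {59, 60} × {ε, ζ} = {(59,ε), (59,ζ), (60,ε), (60,ζ)}
  {59, 61} × {ε, ζ} = {(59,ε), (59,ζ), (61,ε), (61,ζ)}
  {59, 60, 61} × {ε, ζ} = {(59,ε), (59,ζ), (60,ε), (60,ζ), (61,ε), (61,ζ)}
These 9 distinct sets form the basis B.
Close under arbitrary unions to get τ_{X×Y}; counting gives |τ_{X×Y}| = 14.


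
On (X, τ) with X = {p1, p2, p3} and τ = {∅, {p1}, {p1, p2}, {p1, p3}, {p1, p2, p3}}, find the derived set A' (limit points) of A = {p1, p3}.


A' = {p2, p3}

For each x ∈ X, list the open sets U ∈ τ with x ∈ U, then check whether U ∩ (A ∖ {x}) ≠ ∅ for every such U.
  x = p1: open {p1} ∋ x has {p1} ∩ (A ∖ {p1}) = ∅, so x is NOT a limit point.
  x = p2: opens ∋ x are {p1, p2}, {p1, p2, p3}; each meets A ∖ {p2}, so x IS a limit point.
  x = p3: opens ∋ x are {p1, p3}, {p1, p2, p3}; each meets A ∖ {p3}, so x IS a limit point.
Collecting: A' = {p2, p3}.


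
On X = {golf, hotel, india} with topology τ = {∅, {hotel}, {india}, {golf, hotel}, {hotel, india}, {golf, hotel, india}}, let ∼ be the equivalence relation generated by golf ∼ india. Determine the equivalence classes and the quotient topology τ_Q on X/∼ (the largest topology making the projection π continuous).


X/∼ = {[golf=india], [hotel]}; |τ_Q| = 3.

Equivalence classes: [golf=india], [hotel].
Quotient map π: X → X/∼ sends golf ↦ [golf=india], hotel ↦ [hotel], india ↦ [golf=india].
For each subset V ⊆ X/∼, compute π^{-1}(V) ⊆ X and check whether π^{-1}(V) ∈ τ. V is open in τ_Q iff π^{-1}(V) ∈ τ.
  V = {}: π^{-1}(V) = ∅ ∈ τ ✓.
  V = {[golf=india]}: π^{-1}(V) = {golf, india} ∉ τ ✗.
  V = {[hotel]}: π^{-1}(V) = {hotel} ∈ τ ✓.
  V = {[golf=india], [hotel]}: π^{-1}(V) = {golf, hotel, india} ∈ τ ✓.
Open sets in the quotient: τ_Q = {{}, {[hotel]}, {[golf=india], [hotel]}} (3 elements).


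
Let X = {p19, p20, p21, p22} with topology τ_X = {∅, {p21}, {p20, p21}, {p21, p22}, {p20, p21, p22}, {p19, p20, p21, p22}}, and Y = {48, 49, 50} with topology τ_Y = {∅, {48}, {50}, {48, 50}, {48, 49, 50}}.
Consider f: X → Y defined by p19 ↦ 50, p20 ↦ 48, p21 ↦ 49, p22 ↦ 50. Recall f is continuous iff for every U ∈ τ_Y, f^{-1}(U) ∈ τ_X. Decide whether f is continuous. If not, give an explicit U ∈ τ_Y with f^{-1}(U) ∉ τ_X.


f is NOT continuous.

Compute f^{-1}(U) for each U ∈ τ_Y:
  U = ∅: f^{-1}(U) = ∅ ∈ τ_X ✓.
  U = {48}: f^{-1}(U) = {p20} ∉ τ_X ✗.
  U = {50}: f^{-1}(U) = {p19, p22} ∉ τ_X ✗.
  U = {48, 50}: f^{-1}(U) = {p19, p20, p22} ∉ τ_X ✗.
  U = {48, 49, 50}: f^{-1}(U) = {p19, p20, p21, p22} ∈ τ_X ✓.
Found U = {48} with f^{-1}(U) = {p20} not in τ_X. Therefore f is NOT continuous.


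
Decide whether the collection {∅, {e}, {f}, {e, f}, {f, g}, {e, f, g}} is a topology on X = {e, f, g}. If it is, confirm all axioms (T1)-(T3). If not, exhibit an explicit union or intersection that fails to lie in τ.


τ IS a topology on X.

Axiom (T1): ∅ ∈ τ? Yes; X ∈ τ? Yes.
Axiom (T2/T3): check pairwise unions and intersections of members of τ.
All pairwise intersections and unions checked — each lies in τ. Therefore τ satisfies (T1), (T2), (T3): it IS a topology on X.


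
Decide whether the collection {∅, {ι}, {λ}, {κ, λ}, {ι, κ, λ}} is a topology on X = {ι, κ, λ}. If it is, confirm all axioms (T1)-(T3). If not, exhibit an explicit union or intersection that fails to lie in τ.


τ is NOT a topology on X.

Axiom (T1): ∅ ∈ τ? Yes; X ∈ τ? Yes.
Axiom (T2/T3): check pairwise unions and intersections of members of τ.
Counterexample for (T2): {ι} ∪ {λ} = {ι, λ} ∉ τ. Therefore τ is NOT a topology.


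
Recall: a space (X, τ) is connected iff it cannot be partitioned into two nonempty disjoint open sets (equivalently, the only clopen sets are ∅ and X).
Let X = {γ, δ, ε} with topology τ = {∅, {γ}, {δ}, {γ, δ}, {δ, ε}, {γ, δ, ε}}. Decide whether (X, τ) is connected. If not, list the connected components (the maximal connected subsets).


(X, τ) is disconnected; components = [{γ}, {δ, ε}].

Find clopen sets (U ∈ τ with X ∖ U ∈ τ):
  U = ∅, X ∖ U = {γ, δ, ε} — both open, so U is clopen.
  U = {γ}, X ∖ U = {δ, ε} — both open, so U is clopen.
  U = {δ, ε}, X ∖ U = {γ} — both open, so U is clopen.
  U = {γ, δ, ε}, X ∖ U = ∅ — both open, so U is clopen.
Nontrivial clopen(s) exist: e.g. {δ, ε}. So (X, τ) is disconnected.
Compute connected components by grouping points that agree on all clopens:
  component: {γ}
  component: {δ, ε}


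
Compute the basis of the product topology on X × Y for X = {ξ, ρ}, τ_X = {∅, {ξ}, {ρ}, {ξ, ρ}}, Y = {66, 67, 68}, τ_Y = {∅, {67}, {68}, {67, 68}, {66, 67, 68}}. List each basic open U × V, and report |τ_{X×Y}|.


Basis B = {∅ × ∅, {ξ} × {67}, {ξ} × {68}, {ρ} × {67}, {ρ} × {68}, {ξ} × {67, 68}, {ξ, ρ} × {67}, {ξ, ρ} × {68}, {ρ} × {67, 68}, {ξ} × {66, 67, 68}, {ρ} × {66, 67, 68}, {ξ, ρ} × {67, 68}, {ξ, ρ} × {66, 67, 68}}; |τ_{X×Y}| = 25.

Enumerate products U × V with U ∈ τ_X, V ∈ τ_Y (deduplicated):
  ∅ × ∅ = {} (∅)
  {ξ} × {67} = {(ξ,67)}
  {ξ} × {68} = {(ξ,68)}
  {ρ} × {67} = {(ρ,67)}
  {ρ} × {68} = {(ρ,68)}
  {ξ} × {67, 68} = {(ξ,67), (ξ,68)}
  {ξ, ρ} × {67} = {(ξ,67), (ρ,67)}
  {ξ, ρ} × {68} = {(ξ,68), (ρ,68)}
  {ρ} × {67, 68} = {(ρ,67), (ρ,68)}
  {ξ} × {66, 67, 68} = {(ξ,66), (ξ,67), (ξ,68)}
  {ρ} × {66, 67, 68} = {(ρ,66), (ρ,67), (ρ,68)}
  {ξ, ρ} × {67, 68} = {(ξ,67), (ξ,68), (ρ,67), (ρ,68)}
  {ξ, ρ} × {66, 67, 68} = {(ξ,66), (ξ,67), (ξ,68), (ρ,66), (ρ,67), (ρ,68)}
These 13 distinct sets form the basis B.
Close under arbitrary unions to get τ_{X×Y}; counting gives |τ_{X×Y}| = 25.


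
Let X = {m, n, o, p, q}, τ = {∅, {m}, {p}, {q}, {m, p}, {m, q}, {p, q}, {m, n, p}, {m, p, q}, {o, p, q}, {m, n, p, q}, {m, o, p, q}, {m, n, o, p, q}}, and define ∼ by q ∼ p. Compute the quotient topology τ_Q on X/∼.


X/∼ = {[m], [n], [o], [p=q]}; |τ_Q| = 8.

Equivalence classes: [m], [n], [o], [p=q].
Quotient map π: X → X/∼ sends m ↦ [m], n ↦ [n], o ↦ [o], p ↦ [p=q], q ↦ [p=q].
For each subset V ⊆ X/∼, compute π^{-1}(V) ⊆ X and check whether π^{-1}(V) ∈ τ. V is open in τ_Q iff π^{-1}(V) ∈ τ.
  V = {}: π^{-1}(V) = ∅ ∈ τ ✓.
  V = {[m]}: π^{-1}(V) = {m} ∈ τ ✓.
  V = {[n]}: π^{-1}(V) = {n} ∉ τ ✗.
  V = {[m], [n]}: π^{-1}(V) = {m, n} ∉ τ ✗.
  V = {[o]}: π^{-1}(V) = {o} ∉ τ ✗.
  V = {[m], [o]}: π^{-1}(V) = {m, o} ∉ τ ✗.
  V = {[n], [o]}: π^{-1}(V) = {n, o} ∉ τ ✗.
  V = {[m], [n], [o]}: π^{-1}(V) = {m, n, o} ∉ τ ✗.
  V = {[p=q]}: π^{-1}(V) = {p, q} ∈ τ ✓.
  V = {[m], [p=q]}: π^{-1}(V) = {m, p, q} ∈ τ ✓.
  V = {[n], [p=q]}: π^{-1}(V) = {n, p, q} ∉ τ ✗.
  V = {[m], [n], [p=q]}: π^{-1}(V) = {m, n, p, q} ∈ τ ✓.
  V = {[o], [p=q]}: π^{-1}(V) = {o, p, q} ∈ τ ✓.
  V = {[m], [o], [p=q]}: π^{-1}(V) = {m, o, p, q} ∈ τ ✓.
  V = {[n], [o], [p=q]}: π^{-1}(V) = {n, o, p, q} ∉ τ ✗.
  V = {[m], [n], [o], [p=q]}: π^{-1}(V) = {m, n, o, p, q} ∈ τ ✓.
Open sets in the quotient: τ_Q = {{}, {[m]}, {[p=q]}, {[m], [p=q]}, {[m], [n], [p=q]}, {[o], [p=q]}, {[m], [o], [p=q]}, {[m], [n], [o], [p=q]}} (8 elements).


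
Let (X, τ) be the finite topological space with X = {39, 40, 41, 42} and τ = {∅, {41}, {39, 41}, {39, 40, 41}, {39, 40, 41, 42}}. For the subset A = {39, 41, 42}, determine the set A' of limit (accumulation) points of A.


A' = {39, 40, 42}

For each x ∈ X, list the open sets U ∈ τ with x ∈ U, then check whether U ∩ (A ∖ {x}) ≠ ∅ for every such U.
  x = 39: opens ∋ x are {39, 41}, {39, 40, 41}, {39, 40, 41, 42}; each meets A ∖ {39}, so x IS a limit point.
  x = 40: opens ∋ x are {39, 40, 41}, {39, 40, 41, 42}; each meets A ∖ {40}, so x IS a limit point.
  x = 41: open {41} ∋ x has {41} ∩ (A ∖ {41}) = ∅, so x is NOT a limit point.
  x = 42: opens ∋ x are {39, 40, 41, 42}; each meets A ∖ {42}, so x IS a limit point.
Collecting: A' = {39, 40, 42}.


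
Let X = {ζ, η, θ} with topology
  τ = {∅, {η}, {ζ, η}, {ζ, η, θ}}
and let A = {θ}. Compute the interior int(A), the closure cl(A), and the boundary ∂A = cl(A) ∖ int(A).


int(A) = ∅, cl(A) = {θ}, ∂A = {θ}.

Closed sets in (X, τ) are complements of opens:
  closed(X, τ) = {∅, {θ}, {ζ, θ}, {ζ, η, θ}}.
int(A) = ⋃ {U ∈ τ : U ⊆ A}. Opens contained in A: ∅.
Taking the union of these: int(A) = ∅.
cl(A) = ⋂ {C closed : A ⊆ C}. Closed sets containing A: {θ}, {ζ, θ}, {ζ, η, θ}.
Intersecting these: cl(A) = {θ}.
∂A = cl(A) ∖ int(A) = {θ} ∖ ∅ = {θ}.


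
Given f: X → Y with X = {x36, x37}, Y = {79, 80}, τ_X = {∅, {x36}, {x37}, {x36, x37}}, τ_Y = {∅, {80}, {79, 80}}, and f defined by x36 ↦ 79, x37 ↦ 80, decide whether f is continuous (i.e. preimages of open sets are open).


f IS continuous.

Compute f^{-1}(U) for each U ∈ τ_Y:
  U = ∅: f^{-1}(U) = ∅ ∈ τ_X ✓.
  U = {80}: f^{-1}(U) = {x37} ∈ τ_X ✓.
  U = {79, 80}: f^{-1}(U) = {x36, x37} ∈ τ_X ✓.
Every preimage lies in τ_X, so f IS continuous.


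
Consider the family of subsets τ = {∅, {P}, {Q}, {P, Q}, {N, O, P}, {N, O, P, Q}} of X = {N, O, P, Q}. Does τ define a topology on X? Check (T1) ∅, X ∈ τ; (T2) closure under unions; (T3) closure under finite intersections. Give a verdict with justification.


τ IS a topology on X.

Axiom (T1): ∅ ∈ τ? Yes; X ∈ τ? Yes.
Axiom (T2/T3): check pairwise unions and intersections of members of τ.
All pairwise intersections and unions checked — each lies in τ. Therefore τ satisfies (T1), (T2), (T3): it IS a topology on X.


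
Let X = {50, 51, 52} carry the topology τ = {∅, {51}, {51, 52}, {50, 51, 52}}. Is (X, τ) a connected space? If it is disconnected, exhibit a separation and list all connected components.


(X, τ) is connected.

Find clopen sets (U ∈ τ with X ∖ U ∈ τ):
  U = ∅, X ∖ U = {50, 51, 52} — both open, so U is clopen.
  U = {50, 51, 52}, X ∖ U = ∅ — both open, so U is clopen.
Only trivial clopens (∅ and X) exist, so (X, τ) is connected.
Compute connected components by grouping points that agree on all clopens:
  component: {50, 51, 52}


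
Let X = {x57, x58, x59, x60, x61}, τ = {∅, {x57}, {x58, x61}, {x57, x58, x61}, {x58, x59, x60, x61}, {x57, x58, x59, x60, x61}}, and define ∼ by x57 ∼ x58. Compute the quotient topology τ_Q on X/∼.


X/∼ = {[x57=x58], [x59], [x60], [x61]}; |τ_Q| = 3.

Equivalence classes: [x57=x58], [x59], [x60], [x61].
Quotient map π: X → X/∼ sends x57 ↦ [x57=x58], x58 ↦ [x57=x58], x59 ↦ [x59], x60 ↦ [x60], x61 ↦ [x61].
For each subset V ⊆ X/∼, compute π^{-1}(V) ⊆ X and check whether π^{-1}(V) ∈ τ. V is open in τ_Q iff π^{-1}(V) ∈ τ.
  V = {}: π^{-1}(V) = ∅ ∈ τ ✓.
  V = {[x57=x58]}: π^{-1}(V) = {x57, x58} ∉ τ ✗.
  V = {[x59]}: π^{-1}(V) = {x59} ∉ τ ✗.
  V = {[x57=x58], [x59]}: π^{-1}(V) = {x57, x58, x59} ∉ τ ✗.
  V = {[x60]}: π^{-1}(V) = {x60} ∉ τ ✗.
  V = {[x57=x58], [x60]}: π^{-1}(V) = {x57, x58, x60} ∉ τ ✗.
  V = {[x59], [x60]}: π^{-1}(V) = {x59, x60} ∉ τ ✗.
  V = {[x57=x58], [x59], [x60]}: π^{-1}(V) = {x57, x58, x59, x60} ∉ τ ✗.
  V = {[x61]}: π^{-1}(V) = {x61} ∉ τ ✗.
  V = {[x57=x58], [x61]}: π^{-1}(V) = {x57, x58, x61} ∈ τ ✓.
  V = {[x59], [x61]}: π^{-1}(V) = {x59, x61} ∉ τ ✗.
  V = {[x57=x58], [x59], [x61]}: π^{-1}(V) = {x57, x58, x59, x61} ∉ τ ✗.
  V = {[x60], [x61]}: π^{-1}(V) = {x60, x61} ∉ τ ✗.
  V = {[x57=x58], [x60], [x61]}: π^{-1}(V) = {x57, x58, x60, x61} ∉ τ ✗.
  V = {[x59], [x60], [x61]}: π^{-1}(V) = {x59, x60, x61} ∉ τ ✗.
  V = {[x57=x58], [x59], [x60], [x61]}: π^{-1}(V) = {x57, x58, x59, x60, x61} ∈ τ ✓.
Open sets in the quotient: τ_Q = {{}, {[x57=x58], [x61]}, {[x57=x58], [x59], [x60], [x61]}} (3 elements).


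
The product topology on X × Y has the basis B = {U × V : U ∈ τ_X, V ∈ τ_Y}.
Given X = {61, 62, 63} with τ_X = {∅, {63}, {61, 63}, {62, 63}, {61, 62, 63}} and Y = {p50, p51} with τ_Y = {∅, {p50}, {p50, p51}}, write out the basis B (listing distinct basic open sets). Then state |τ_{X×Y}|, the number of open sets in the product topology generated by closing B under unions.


Basis B = {∅ × ∅, {63} × {p50}, {61, 63} × {p50}, {62, 63} × {p50}, {63} × {p50, p51}, {61, 62, 63} × {p50}, {61, 63} × {p50, p51}, {62, 63} × {p50, p51}, {61, 62, 63} × {p50, p51}}; |τ_{X×Y}| = 14.

Enumerate products U × V with U ∈ τ_X, V ∈ τ_Y (deduplicated):
  ∅ × ∅ = {} (∅)
  {63} × {p50} = {(63,p50)}
  {61, 63} × {p50} = {(61,p50), (63,p50)}
  {62, 63} × {p50} = {(62,p50), (63,p50)}
  {63} × {p50, p51} = {(63,p50), (63,p51)}
  {61, 62, 63} × {p50} = {(61,p50), (62,p50), (63,p50)}
  {61, 63} × {p50, p51} = {(61,p50), (61,p51), (63,p50), (63,p51)}
  {62, 63} × {p50, p51} = {(62,p50), (62,p51), (63,p50), (63,p51)}
  {61, 62, 63} × {p50, p51} = {(61,p50), (61,p51), (62,p50), (62,p51), (63,p50), (63,p51)}
These 9 distinct sets form the basis B.
Close under arbitrary unions to get τ_{X×Y}; counting gives |τ_{X×Y}| = 14.


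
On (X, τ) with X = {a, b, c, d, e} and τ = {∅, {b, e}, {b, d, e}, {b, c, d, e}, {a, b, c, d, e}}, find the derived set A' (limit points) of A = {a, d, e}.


A' = {a, b, c, d}

For each x ∈ X, list the open sets U ∈ τ with x ∈ U, then check whether U ∩ (A ∖ {x}) ≠ ∅ for every such U.
  x = a: opens ∋ x are {a, b, c, d, e}; each meets A ∖ {a}, so x IS a limit point.
  x = b: opens ∋ x are {b, e}, {b, d, e}, {b, c, d, e}, {a, b, c, d, e}; each meets A ∖ {b}, so x IS a limit point.
  x = c: opens ∋ x are {b, c, d, e}, {a, b, c, d, e}; each meets A ∖ {c}, so x IS a limit point.
  x = d: opens ∋ x are {b, d, e}, {b, c, d, e}, {a, b, c, d, e}; each meets A ∖ {d}, so x IS a limit point.
  x = e: open {b, e} ∋ x has {b, e} ∩ (A ∖ {e}) = ∅, so x is NOT a limit point.
Collecting: A' = {a, b, c, d}.


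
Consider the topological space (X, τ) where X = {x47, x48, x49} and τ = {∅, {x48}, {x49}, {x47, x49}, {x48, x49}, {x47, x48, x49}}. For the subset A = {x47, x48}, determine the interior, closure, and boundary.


int(A) = {x48}, cl(A) = {x47, x48}, ∂A = {x47}.

Closed sets in (X, τ) are complements of opens:
  closed(X, τ) = {∅, {x47}, {x48}, {x47, x48}, {x47, x49}, {x47, x48, x49}}.
int(A) = ⋃ {U ∈ τ : U ⊆ A}. Opens contained in A: ∅, {x48}.
Taking the union of these: int(A) = {x48}.
cl(A) = ⋂ {C closed : A ⊆ C}. Closed sets containing A: {x47, x48}, {x47, x48, x49}.
Intersecting these: cl(A) = {x47, x48}.
∂A = cl(A) ∖ int(A) = {x47, x48} ∖ {x48} = {x47}.


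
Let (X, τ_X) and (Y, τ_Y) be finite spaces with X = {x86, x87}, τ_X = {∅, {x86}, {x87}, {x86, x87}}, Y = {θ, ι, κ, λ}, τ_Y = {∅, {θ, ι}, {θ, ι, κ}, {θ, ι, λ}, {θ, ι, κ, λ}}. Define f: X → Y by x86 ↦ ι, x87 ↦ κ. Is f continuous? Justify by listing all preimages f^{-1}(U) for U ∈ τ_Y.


f IS continuous.

Compute f^{-1}(U) for each U ∈ τ_Y:
  U = ∅: f^{-1}(U) = ∅ ∈ τ_X ✓.
  U = {θ, ι}: f^{-1}(U) = {x86} ∈ τ_X ✓.
  U = {θ, ι, κ}: f^{-1}(U) = {x86, x87} ∈ τ_X ✓.
  U = {θ, ι, λ}: f^{-1}(U) = {x86} ∈ τ_X ✓.
  U = {θ, ι, κ, λ}: f^{-1}(U) = {x86, x87} ∈ τ_X ✓.
Every preimage lies in τ_X, so f IS continuous.


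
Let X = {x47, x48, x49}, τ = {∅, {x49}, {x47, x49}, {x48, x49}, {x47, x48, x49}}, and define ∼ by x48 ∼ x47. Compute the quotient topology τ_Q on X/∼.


X/∼ = {[x47=x48], [x49]}; |τ_Q| = 3.

Equivalence classes: [x47=x48], [x49].
Quotient map π: X → X/∼ sends x47 ↦ [x47=x48], x48 ↦ [x47=x48], x49 ↦ [x49].
For each subset V ⊆ X/∼, compute π^{-1}(V) ⊆ X and check whether π^{-1}(V) ∈ τ. V is open in τ_Q iff π^{-1}(V) ∈ τ.
  V = {}: π^{-1}(V) = ∅ ∈ τ ✓.
  V = {[x47=x48]}: π^{-1}(V) = {x47, x48} ∉ τ ✗.
  V = {[x49]}: π^{-1}(V) = {x49} ∈ τ ✓.
  V = {[x47=x48], [x49]}: π^{-1}(V) = {x47, x48, x49} ∈ τ ✓.
Open sets in the quotient: τ_Q = {{}, {[x49]}, {[x47=x48], [x49]}} (3 elements).


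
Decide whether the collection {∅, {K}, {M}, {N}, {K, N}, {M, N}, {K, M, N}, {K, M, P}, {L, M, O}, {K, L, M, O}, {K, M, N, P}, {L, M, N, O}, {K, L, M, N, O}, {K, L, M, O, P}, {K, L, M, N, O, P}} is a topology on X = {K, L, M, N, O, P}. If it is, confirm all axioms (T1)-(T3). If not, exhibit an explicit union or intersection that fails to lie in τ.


τ is NOT a topology on X.

Axiom (T1): ∅ ∈ τ? Yes; X ∈ τ? Yes.
Axiom (T2/T3): check pairwise unions and intersections of members of τ.
Counterexample for (T2): {K} ∪ {M} = {K, M} ∉ τ. Therefore τ is NOT a topology.


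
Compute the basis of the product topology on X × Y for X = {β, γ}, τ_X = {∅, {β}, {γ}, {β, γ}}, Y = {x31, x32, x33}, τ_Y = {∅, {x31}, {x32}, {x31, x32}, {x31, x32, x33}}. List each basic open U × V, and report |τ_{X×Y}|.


Basis B = {∅ × ∅, {β} × {x31}, {β} × {x32}, {γ} × {x31}, {γ} × {x32}, {β} × {x31, x32}, {β, γ} × {x31}, {β, γ} × {x32}, {γ} × {x31, x32}, {β} × {x31, x32, x33}, {γ} × {x31, x32, x33}, {β, γ} × {x31, x32}, {β, γ} × {x31, x32, x33}}; |τ_{X×Y}| = 25.

Enumerate products U × V with U ∈ τ_X, V ∈ τ_Y (deduplicated):
  ∅ × ∅ = {} (∅)
  {β} × {x31} = {(β,x31)}
  {β} × {x32} = {(β,x32)}
  {γ} × {x31} = {(γ,x31)}
  {γ} × {x32} = {(γ,x32)}
  {β} × {x31, x32} = {(β,x31), (β,x32)}
  {β, γ} × {x31} = {(β,x31), (γ,x31)}
  {β, γ} × {x32} = {(β,x32), (γ,x32)}
  {γ} × {x31, x32} = {(γ,x31), (γ,x32)}
  {β} × {x31, x32, x33} = {(β,x31), (β,x32), (β,x33)}
  {γ} × {x31, x32, x33} = {(γ,x31), (γ,x32), (γ,x33)}
  {β, γ} × {x31, x32} = {(β,x31), (β,x32), (γ,x31), (γ,x32)}
  {β, γ} × {x31, x32, x33} = {(β,x31), (β,x32), (β,x33), (γ,x31), (γ,x32), (γ,x33)}
These 13 distinct sets form the basis B.
Close under arbitrary unions to get τ_{X×Y}; counting gives |τ_{X×Y}| = 25.


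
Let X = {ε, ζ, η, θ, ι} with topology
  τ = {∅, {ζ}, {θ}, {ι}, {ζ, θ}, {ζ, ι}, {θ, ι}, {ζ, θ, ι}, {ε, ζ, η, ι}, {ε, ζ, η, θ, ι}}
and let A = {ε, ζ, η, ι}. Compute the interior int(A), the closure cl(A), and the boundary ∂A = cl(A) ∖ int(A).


int(A) = {ε, ζ, η, ι}, cl(A) = {ε, ζ, η, ι}, ∂A = ∅.

Closed sets in (X, τ) are complements of opens:
  closed(X, τ) = {∅, {θ}, {ε, η}, {ε, ζ, η}, {ε, η, θ}, {ε, η, ι}, {ε, ζ, η, θ}, {ε, ζ, η, ι}, {ε, η, θ, ι}, {ε, ζ, η, θ, ι}}.
int(A) = ⋃ {U ∈ τ : U ⊆ A}. Opens contained in A: ∅, {ζ}, {ι}, {ζ, ι}, {ε, ζ, η, ι}.
Taking the union of these: int(A) = {ε, ζ, η, ι}.
cl(A) = ⋂ {C closed : A ⊆ C}. Closed sets containing A: {ε, ζ, η, ι}, {ε, ζ, η, θ, ι}.
Intersecting these: cl(A) = {ε, ζ, η, ι}.
∂A = cl(A) ∖ int(A) = {ε, ζ, η, ι} ∖ {ε, ζ, η, ι} = ∅.


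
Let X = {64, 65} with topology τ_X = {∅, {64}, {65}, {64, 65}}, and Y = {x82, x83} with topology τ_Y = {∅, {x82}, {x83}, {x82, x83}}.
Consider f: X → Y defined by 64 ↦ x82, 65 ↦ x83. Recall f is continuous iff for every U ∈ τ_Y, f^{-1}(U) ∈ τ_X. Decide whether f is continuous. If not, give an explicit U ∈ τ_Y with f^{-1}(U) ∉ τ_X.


f IS continuous.

Compute f^{-1}(U) for each U ∈ τ_Y:
  U = ∅: f^{-1}(U) = ∅ ∈ τ_X ✓.
  U = {x82}: f^{-1}(U) = {64} ∈ τ_X ✓.
  U = {x83}: f^{-1}(U) = {65} ∈ τ_X ✓.
  U = {x82, x83}: f^{-1}(U) = {64, 65} ∈ τ_X ✓.
Every preimage lies in τ_X, so f IS continuous.


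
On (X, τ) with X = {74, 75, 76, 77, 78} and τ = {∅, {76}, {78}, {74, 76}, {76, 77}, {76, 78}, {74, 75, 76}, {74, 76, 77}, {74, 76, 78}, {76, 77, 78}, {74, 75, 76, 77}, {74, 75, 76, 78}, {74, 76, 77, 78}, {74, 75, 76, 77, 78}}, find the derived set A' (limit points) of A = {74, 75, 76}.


A' = {74, 75, 77}

For each x ∈ X, list the open sets U ∈ τ with x ∈ U, then check whether U ∩ (A ∖ {x}) ≠ ∅ for every such U.
  x = 74: opens ∋ x are {74, 76}, {74, 75, 76}, {74, 76, 77}, {74, 76, 78}, {74, 75, 76, 77}, {74, 75, 76, 78}, {74, 76, 77, 78}, {74, 75, 76, 77, 78}; each meets A ∖ {74}, so x IS a limit point.
  x = 75: opens ∋ x are {74, 75, 76}, {74, 75, 76, 77}, {74, 75, 76, 78}, {74, 75, 76, 77, 78}; each meets A ∖ {75}, so x IS a limit point.
  x = 76: open {76} ∋ x has {76} ∩ (A ∖ {76}) = ∅, so x is NOT a limit point.
  x = 77: opens ∋ x are {76, 77}, {74, 76, 77}, {76, 77, 78}, {74, 75, 76, 77}, {74, 76, 77, 78}, {74, 75, 76, 77, 78}; each meets A ∖ {77}, so x IS a limit point.
  x = 78: open {78} ∋ x has {78} ∩ (A ∖ {78}) = ∅, so x is NOT a limit point.
Collecting: A' = {74, 75, 77}.


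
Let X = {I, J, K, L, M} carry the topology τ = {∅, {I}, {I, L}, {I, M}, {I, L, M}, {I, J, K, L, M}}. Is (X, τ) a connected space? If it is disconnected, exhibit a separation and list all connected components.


(X, τ) is connected.

Find clopen sets (U ∈ τ with X ∖ U ∈ τ):
  U = ∅, X ∖ U = {I, J, K, L, M} — both open, so U is clopen.
  U = {I, J, K, L, M}, X ∖ U = ∅ — both open, so U is clopen.
Only trivial clopens (∅ and X) exist, so (X, τ) is connected.
Compute connected components by grouping points that agree on all clopens:
  component: {I, J, K, L, M}


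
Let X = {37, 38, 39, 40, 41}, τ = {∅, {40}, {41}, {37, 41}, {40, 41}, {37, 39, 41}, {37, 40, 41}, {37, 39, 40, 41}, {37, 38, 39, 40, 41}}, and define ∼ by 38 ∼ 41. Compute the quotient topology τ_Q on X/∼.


X/∼ = {[37], [38=41], [39], [40]}; |τ_Q| = 3.

Equivalence classes: [37], [38=41], [39], [40].
Quotient map π: X → X/∼ sends 37 ↦ [37], 38 ↦ [38=41], 39 ↦ [39], 40 ↦ [40], 41 ↦ [38=41].
For each subset V ⊆ X/∼, compute π^{-1}(V) ⊆ X and check whether π^{-1}(V) ∈ τ. V is open in τ_Q iff π^{-1}(V) ∈ τ.
  V = {}: π^{-1}(V) = ∅ ∈ τ ✓.
  V = {[37]}: π^{-1}(V) = {37} ∉ τ ✗.
  V = {[38=41]}: π^{-1}(V) = {38, 41} ∉ τ ✗.
  V = {[37], [38=41]}: π^{-1}(V) = {37, 38, 41} ∉ τ ✗.
  V = {[39]}: π^{-1}(V) = {39} ∉ τ ✗.
  V = {[37], [39]}: π^{-1}(V) = {37, 39} ∉ τ ✗.
  V = {[38=41], [39]}: π^{-1}(V) = {38, 39, 41} ∉ τ ✗.
  V = {[37], [38=41], [39]}: π^{-1}(V) = {37, 38, 39, 41} ∉ τ ✗.
  V = {[40]}: π^{-1}(V) = {40} ∈ τ ✓.
  V = {[37], [40]}: π^{-1}(V) = {37, 40} ∉ τ ✗.
  V = {[38=41], [40]}: π^{-1}(V) = {38, 40, 41} ∉ τ ✗.
  V = {[37], [38=41], [40]}: π^{-1}(V) = {37, 38, 40, 41} ∉ τ ✗.
  V = {[39], [40]}: π^{-1}(V) = {39, 40} ∉ τ ✗.
  V = {[37], [39], [40]}: π^{-1}(V) = {37, 39, 40} ∉ τ ✗.
  V = {[38=41], [39], [40]}: π^{-1}(V) = {38, 39, 40, 41} ∉ τ ✗.
  V = {[37], [38=41], [39], [40]}: π^{-1}(V) = {37, 38, 39, 40, 41} ∈ τ ✓.
Open sets in the quotient: τ_Q = {{}, {[40]}, {[37], [38=41], [39], [40]}} (3 elements).


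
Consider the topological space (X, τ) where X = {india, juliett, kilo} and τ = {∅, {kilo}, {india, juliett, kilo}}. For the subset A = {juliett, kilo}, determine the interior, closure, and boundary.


int(A) = {kilo}, cl(A) = {india, juliett, kilo}, ∂A = {india, juliett}.

Closed sets in (X, τ) are complements of opens:
  closed(X, τ) = {∅, {india, juliett}, {india, juliett, kilo}}.
int(A) = ⋃ {U ∈ τ : U ⊆ A}. Opens contained in A: ∅, {kilo}.
Taking the union of these: int(A) = {kilo}.
cl(A) = ⋂ {C closed : A ⊆ C}. Closed sets containing A: {india, juliett, kilo}.
Intersecting these: cl(A) = {india, juliett, kilo}.
∂A = cl(A) ∖ int(A) = {india, juliett, kilo} ∖ {kilo} = {india, juliett}.


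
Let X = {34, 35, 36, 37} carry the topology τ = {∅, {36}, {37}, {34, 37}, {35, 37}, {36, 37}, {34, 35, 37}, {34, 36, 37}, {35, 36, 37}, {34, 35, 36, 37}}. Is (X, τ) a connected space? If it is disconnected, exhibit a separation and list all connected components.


(X, τ) is disconnected; components = [{36}, {34, 35, 37}].

Find clopen sets (U ∈ τ with X ∖ U ∈ τ):
  U = ∅, X ∖ U = {34, 35, 36, 37} — both open, so U is clopen.
  U = {36}, X ∖ U = {34, 35, 37} — both open, so U is clopen.
  U = {34, 35, 37}, X ∖ U = {36} — both open, so U is clopen.
  U = {34, 35, 36, 37}, X ∖ U = ∅ — both open, so U is clopen.
Nontrivial clopen(s) exist: e.g. {34, 35, 37}. So (X, τ) is disconnected.
Compute connected components by grouping points that agree on all clopens:
  component: {36}
  component: {34, 35, 37}


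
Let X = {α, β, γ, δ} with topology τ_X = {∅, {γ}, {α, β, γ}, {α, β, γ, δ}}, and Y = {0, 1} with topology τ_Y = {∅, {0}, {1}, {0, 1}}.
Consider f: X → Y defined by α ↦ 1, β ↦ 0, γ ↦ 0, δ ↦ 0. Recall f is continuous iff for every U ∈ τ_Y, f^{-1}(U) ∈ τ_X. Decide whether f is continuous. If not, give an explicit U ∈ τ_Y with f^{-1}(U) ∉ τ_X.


f is NOT continuous.

Compute f^{-1}(U) for each U ∈ τ_Y:
  U = ∅: f^{-1}(U) = ∅ ∈ τ_X ✓.
  U = {0}: f^{-1}(U) = {β, γ, δ} ∉ τ_X ✗.
  U = {1}: f^{-1}(U) = {α} ∉ τ_X ✗.
  U = {0, 1}: f^{-1}(U) = {α, β, γ, δ} ∈ τ_X ✓.
Found U = {0} with f^{-1}(U) = {β, γ, δ} not in τ_X. Therefore f is NOT continuous.


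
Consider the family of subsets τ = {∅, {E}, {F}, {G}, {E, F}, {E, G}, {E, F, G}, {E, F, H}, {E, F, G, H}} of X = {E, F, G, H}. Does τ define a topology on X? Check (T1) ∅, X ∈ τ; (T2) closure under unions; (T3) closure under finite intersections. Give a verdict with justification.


τ is NOT a topology on X.

Axiom (T1): ∅ ∈ τ? Yes; X ∈ τ? Yes.
Axiom (T2/T3): check pairwise unions and intersections of members of τ.
Counterexample for (T2): {F} ∪ {G} = {F, G} ∉ τ. Therefore τ is NOT a topology.


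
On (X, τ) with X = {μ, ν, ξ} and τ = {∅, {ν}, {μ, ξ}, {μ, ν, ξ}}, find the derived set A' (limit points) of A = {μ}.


A' = {ξ}

For each x ∈ X, list the open sets U ∈ τ with x ∈ U, then check whether U ∩ (A ∖ {x}) ≠ ∅ for every such U.
  x = μ: open {μ, ξ} ∋ x has {μ, ξ} ∩ (A ∖ {μ}) = ∅, so x is NOT a limit point.
  x = ν: open {ν} ∋ x has {ν} ∩ (A ∖ {ν}) = ∅, so x is NOT a limit point.
  x = ξ: opens ∋ x are {μ, ξ}, {μ, ν, ξ}; each meets A ∖ {ξ}, so x IS a limit point.
Collecting: A' = {ξ}.


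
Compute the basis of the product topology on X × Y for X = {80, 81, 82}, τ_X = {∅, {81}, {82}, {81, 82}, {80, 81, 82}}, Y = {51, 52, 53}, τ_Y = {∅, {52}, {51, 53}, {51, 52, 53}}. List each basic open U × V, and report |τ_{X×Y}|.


Basis B = {∅ × ∅, {81} × {52}, {82} × {52}, {81} × {51, 53}, {81, 82} × {52}, {82} × {51, 53}, {80, 81, 82} × {52}, {81} × {51, 52, 53}, {82} × {51, 52, 53}, {81, 82} × {51, 53}, {80, 81, 82} × {51, 53}, {81, 82} × {51, 52, 53}, {80, 81, 82} × {51, 52, 53}}; |τ_{X×Y}| = 25.

Enumerate products U × V with U ∈ τ_X, V ∈ τ_Y (deduplicated):
  ∅ × ∅ = {} (∅)
  {81} × {52} = {(81,52)}
  {82} × {52} = {(82,52)}
  {81} × {51, 53} = {(81,51), (81,53)}
  {81, 82} × {52} = {(81,52), (82,52)}
  {82} × {51, 53} = {(82,51), (82,53)}
  {80, 81, 82} × {52} = {(80,52), (81,52), (82,52)}
  {81} × {51, 52, 53} = {(81,51), (81,52), (81,53)}
  {82} × {51, 52, 53} = {(82,51), (82,52), (82,53)}
  {81, 82} × {51, 53} = {(81,51), (81,53), (82,51), (82,53)}
  {80, 81, 82} × {51, 53} = {(80,51), (80,53), (81,51), (81,53), (82,51), (82,53)}
  {81, 82} × {51, 52, 53} = {(81,51), (81,52), (81,53), (82,51), (82,52), (82,53)}
  {80, 81, 82} × {51, 52, 53} = {(80,51), (80,52), (80,53), (81,51), (81,52), (81,53), (82,51), (82,52), (82,53)}
These 13 distinct sets form the basis B.
Close under arbitrary unions to get τ_{X×Y}; counting gives |τ_{X×Y}| = 25.


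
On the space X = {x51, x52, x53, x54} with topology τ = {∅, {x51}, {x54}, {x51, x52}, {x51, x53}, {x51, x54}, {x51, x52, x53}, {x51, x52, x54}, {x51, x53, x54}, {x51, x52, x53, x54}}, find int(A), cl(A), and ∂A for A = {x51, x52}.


int(A) = {x51, x52}, cl(A) = {x51, x52, x53}, ∂A = {x53}.

Closed sets in (X, τ) are complements of opens:
  closed(X, τ) = {∅, {x52}, {x53}, {x54}, {x52, x53}, {x52, x54}, {x53, x54}, {x51, x52, x53}, {x52, x53, x54}, {x51, x52, x53, x54}}.
int(A) = ⋃ {U ∈ τ : U ⊆ A}. Opens contained in A: ∅, {x51}, {x51, x52}.
Taking the union of these: int(A) = {x51, x52}.
cl(A) = ⋂ {C closed : A ⊆ C}. Closed sets containing A: {x51, x52, x53}, {x51, x52, x53, x54}.
Intersecting these: cl(A) = {x51, x52, x53}.
∂A = cl(A) ∖ int(A) = {x51, x52, x53} ∖ {x51, x52} = {x53}.


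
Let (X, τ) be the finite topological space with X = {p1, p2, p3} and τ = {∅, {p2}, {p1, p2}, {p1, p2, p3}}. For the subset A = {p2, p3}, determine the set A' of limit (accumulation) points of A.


A' = {p1, p3}

For each x ∈ X, list the open sets U ∈ τ with x ∈ U, then check whether U ∩ (A ∖ {x}) ≠ ∅ for every such U.
  x = p1: opens ∋ x are {p1, p2}, {p1, p2, p3}; each meets A ∖ {p1}, so x IS a limit point.
  x = p2: open {p2} ∋ x has {p2} ∩ (A ∖ {p2}) = ∅, so x is NOT a limit point.
  x = p3: opens ∋ x are {p1, p2, p3}; each meets A ∖ {p3}, so x IS a limit point.
Collecting: A' = {p1, p3}.


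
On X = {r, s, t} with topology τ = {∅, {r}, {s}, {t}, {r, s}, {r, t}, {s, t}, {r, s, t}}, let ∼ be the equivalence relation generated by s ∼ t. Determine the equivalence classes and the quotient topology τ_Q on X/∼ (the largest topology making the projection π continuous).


X/∼ = {[r], [s=t]}; |τ_Q| = 4.

Equivalence classes: [r], [s=t].
Quotient map π: X → X/∼ sends r ↦ [r], s ↦ [s=t], t ↦ [s=t].
For each subset V ⊆ X/∼, compute π^{-1}(V) ⊆ X and check whether π^{-1}(V) ∈ τ. V is open in τ_Q iff π^{-1}(V) ∈ τ.
  V = {}: π^{-1}(V) = ∅ ∈ τ ✓.
  V = {[r]}: π^{-1}(V) = {r} ∈ τ ✓.
  V = {[s=t]}: π^{-1}(V) = {s, t} ∈ τ ✓.
  V = {[r], [s=t]}: π^{-1}(V) = {r, s, t} ∈ τ ✓.
Open sets in the quotient: τ_Q = {{}, {[r]}, {[s=t]}, {[r], [s=t]}} (4 elements).


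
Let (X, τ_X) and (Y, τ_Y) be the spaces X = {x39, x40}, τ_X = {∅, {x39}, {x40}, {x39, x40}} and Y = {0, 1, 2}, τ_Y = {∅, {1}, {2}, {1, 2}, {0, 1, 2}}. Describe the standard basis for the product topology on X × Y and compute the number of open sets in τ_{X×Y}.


Basis B = {∅ × ∅, {x39} × {1}, {x39} × {2}, {x40} × {1}, {x40} × {2}, {x39} × {1, 2}, {x39, x40} × {1}, {x39, x40} × {2}, {x40} × {1, 2}, {x39} × {0, 1, 2}, {x40} × {0, 1, 2}, {x39, x40} × {1, 2}, {x39, x40} × {0, 1, 2}}; |τ_{X×Y}| = 25.

Enumerate products U × V with U ∈ τ_X, V ∈ τ_Y (deduplicated):
  ∅ × ∅ = {} (∅)
  {x39} × {1} = {(x39,1)}
  {x39} × {2} = {(x39,2)}
  {x40} × {1} = {(x40,1)}
  {x40} × {2} = {(x40,2)}
  {x39} × {1, 2} = {(x39,1), (x39,2)}
  {x39, x40} × {1} = {(x39,1), (x40,1)}
  {x39, x40} × {2} = {(x39,2), (x40,2)}
  {x40} × {1, 2} = {(x40,1), (x40,2)}
  {x39} × {0, 1, 2} = {(x39,0), (x39,1), (x39,2)}
  {x40} × {0, 1, 2} = {(x40,0), (x40,1), (x40,2)}
  {x39, x40} × {1, 2} = {(x39,1), (x39,2), (x40,1), (x40,2)}
  {x39, x40} × {0, 1, 2} = {(x39,0), (x39,1), (x39,2), (x40,0), (x40,1), (x40,2)}
These 13 distinct sets form the basis B.
Close under arbitrary unions to get τ_{X×Y}; counting gives |τ_{X×Y}| = 25.


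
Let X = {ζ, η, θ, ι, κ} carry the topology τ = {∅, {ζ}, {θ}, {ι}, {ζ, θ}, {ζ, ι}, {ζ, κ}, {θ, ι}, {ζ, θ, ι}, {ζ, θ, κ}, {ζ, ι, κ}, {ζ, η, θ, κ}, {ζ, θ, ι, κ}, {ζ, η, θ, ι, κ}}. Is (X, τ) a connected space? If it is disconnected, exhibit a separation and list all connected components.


(X, τ) is disconnected; components = [{ι}, {ζ, η, θ, κ}].

Find clopen sets (U ∈ τ with X ∖ U ∈ τ):
  U = ∅, X ∖ U = {ζ, η, θ, ι, κ} — both open, so U is clopen.
  U = {ι}, X ∖ U = {ζ, η, θ, κ} — both open, so U is clopen.
  U = {ζ, η, θ, κ}, X ∖ U = {ι} — both open, so U is clopen.
  U = {ζ, η, θ, ι, κ}, X ∖ U = ∅ — both open, so U is clopen.
Nontrivial clopen(s) exist: e.g. {ζ, η, θ, κ}. So (X, τ) is disconnected.
Compute connected components by grouping points that agree on all clopens:
  component: {ι}
  component: {ζ, η, θ, κ}


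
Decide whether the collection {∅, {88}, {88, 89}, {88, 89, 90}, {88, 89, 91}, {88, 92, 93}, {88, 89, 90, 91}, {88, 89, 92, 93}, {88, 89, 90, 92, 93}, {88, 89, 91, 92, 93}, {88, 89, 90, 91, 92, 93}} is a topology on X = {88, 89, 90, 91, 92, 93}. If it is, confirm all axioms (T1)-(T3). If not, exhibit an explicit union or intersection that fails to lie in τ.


τ IS a topology on X.

Axiom (T1): ∅ ∈ τ? Yes; X ∈ τ? Yes.
Axiom (T2/T3): check pairwise unions and intersections of members of τ.
All pairwise intersections and unions checked — each lies in τ. Therefore τ satisfies (T1), (T2), (T3): it IS a topology on X.


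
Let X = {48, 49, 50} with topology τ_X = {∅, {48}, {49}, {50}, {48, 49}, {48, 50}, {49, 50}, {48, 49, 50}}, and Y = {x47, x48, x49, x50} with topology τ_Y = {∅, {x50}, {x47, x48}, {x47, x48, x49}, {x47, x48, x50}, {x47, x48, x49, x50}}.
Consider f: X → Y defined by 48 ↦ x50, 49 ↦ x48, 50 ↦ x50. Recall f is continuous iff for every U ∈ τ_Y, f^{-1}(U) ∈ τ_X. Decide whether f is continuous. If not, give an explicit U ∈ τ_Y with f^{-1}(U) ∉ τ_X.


f IS continuous.

Compute f^{-1}(U) for each U ∈ τ_Y:
  U = ∅: f^{-1}(U) = ∅ ∈ τ_X ✓.
  U = {x50}: f^{-1}(U) = {48, 50} ∈ τ_X ✓.
  U = {x47, x48}: f^{-1}(U) = {49} ∈ τ_X ✓.
  U = {x47, x48, x49}: f^{-1}(U) = {49} ∈ τ_X ✓.
  U = {x47, x48, x50}: f^{-1}(U) = {48, 49, 50} ∈ τ_X ✓.
  U = {x47, x48, x49, x50}: f^{-1}(U) = {48, 49, 50} ∈ τ_X ✓.
Every preimage lies in τ_X, so f IS continuous.


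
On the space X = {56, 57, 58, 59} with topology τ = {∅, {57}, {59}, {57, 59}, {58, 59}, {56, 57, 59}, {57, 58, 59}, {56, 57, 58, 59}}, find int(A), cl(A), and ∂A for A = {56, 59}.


int(A) = {59}, cl(A) = {56, 58, 59}, ∂A = {56, 58}.

Closed sets in (X, τ) are complements of opens:
  closed(X, τ) = {∅, {56}, {58}, {56, 57}, {56, 58}, {56, 57, 58}, {56, 58, 59}, {56, 57, 58, 59}}.
int(A) = ⋃ {U ∈ τ : U ⊆ A}. Opens contained in A: ∅, {59}.
Taking the union of these: int(A) = {59}.
cl(A) = ⋂ {C closed : A ⊆ C}. Closed sets containing A: {56, 58, 59}, {56, 57, 58, 59}.
Intersecting these: cl(A) = {56, 58, 59}.
∂A = cl(A) ∖ int(A) = {56, 58, 59} ∖ {59} = {56, 58}.
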